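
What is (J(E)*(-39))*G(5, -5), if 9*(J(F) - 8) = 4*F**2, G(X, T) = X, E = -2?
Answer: -5720/3 ≈ -1906.7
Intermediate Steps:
J(F) = 8 + 4*F**2/9 (J(F) = 8 + (4*F**2)/9 = 8 + 4*F**2/9)
(J(E)*(-39))*G(5, -5) = ((8 + (4/9)*(-2)**2)*(-39))*5 = ((8 + (4/9)*4)*(-39))*5 = ((8 + 16/9)*(-39))*5 = ((88/9)*(-39))*5 = -1144/3*5 = -5720/3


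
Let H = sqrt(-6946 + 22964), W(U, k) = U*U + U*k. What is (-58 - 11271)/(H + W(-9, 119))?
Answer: 5607855/482041 + 11329*sqrt(16018)/964082 ≈ 13.121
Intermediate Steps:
W(U, k) = U**2 + U*k
H = sqrt(16018) ≈ 126.56
(-58 - 11271)/(H + W(-9, 119)) = (-58 - 11271)/(sqrt(16018) - 9*(-9 + 119)) = -11329/(sqrt(16018) - 9*110) = -11329/(sqrt(16018) - 990) = -11329/(-990 + sqrt(16018))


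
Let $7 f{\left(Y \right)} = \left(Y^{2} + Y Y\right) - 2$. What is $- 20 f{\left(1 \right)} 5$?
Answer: $0$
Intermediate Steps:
$f{\left(Y \right)} = - \frac{2}{7} + \frac{2 Y^{2}}{7}$ ($f{\left(Y \right)} = \frac{\left(Y^{2} + Y Y\right) - 2}{7} = \frac{\left(Y^{2} + Y^{2}\right) - 2}{7} = \frac{2 Y^{2} - 2}{7} = \frac{-2 + 2 Y^{2}}{7} = - \frac{2}{7} + \frac{2 Y^{2}}{7}$)
$- 20 f{\left(1 \right)} 5 = - 20 \left(- \frac{2}{7} + \frac{2 \cdot 1^{2}}{7}\right) 5 = - 20 \left(- \frac{2}{7} + \frac{2}{7} \cdot 1\right) 5 = - 20 \left(- \frac{2}{7} + \frac{2}{7}\right) 5 = \left(-20\right) 0 \cdot 5 = 0 \cdot 5 = 0$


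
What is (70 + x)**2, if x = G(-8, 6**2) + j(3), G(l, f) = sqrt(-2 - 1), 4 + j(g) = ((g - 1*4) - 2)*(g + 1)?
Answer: (54 + I*sqrt(3))**2 ≈ 2913.0 + 187.06*I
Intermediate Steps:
j(g) = -4 + (1 + g)*(-6 + g) (j(g) = -4 + ((g - 1*4) - 2)*(g + 1) = -4 + ((g - 4) - 2)*(1 + g) = -4 + ((-4 + g) - 2)*(1 + g) = -4 + (-6 + g)*(1 + g) = -4 + (1 + g)*(-6 + g))
G(l, f) = I*sqrt(3) (G(l, f) = sqrt(-3) = I*sqrt(3))
x = -16 + I*sqrt(3) (x = I*sqrt(3) + (-10 + 3**2 - 5*3) = I*sqrt(3) + (-10 + 9 - 15) = I*sqrt(3) - 16 = -16 + I*sqrt(3) ≈ -16.0 + 1.732*I)
(70 + x)**2 = (70 + (-16 + I*sqrt(3)))**2 = (54 + I*sqrt(3))**2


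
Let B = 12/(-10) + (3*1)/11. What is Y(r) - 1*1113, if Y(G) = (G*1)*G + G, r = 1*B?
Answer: -3367029/3025 ≈ -1113.1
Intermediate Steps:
B = -51/55 (B = 12*(-⅒) + 3*(1/11) = -6/5 + 3/11 = -51/55 ≈ -0.92727)
r = -51/55 (r = 1*(-51/55) = -51/55 ≈ -0.92727)
Y(G) = G + G² (Y(G) = G*G + G = G² + G = G + G²)
Y(r) - 1*1113 = -51*(1 - 51/55)/55 - 1*1113 = -51/55*4/55 - 1113 = -204/3025 - 1113 = -3367029/3025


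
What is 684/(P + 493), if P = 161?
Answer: 114/109 ≈ 1.0459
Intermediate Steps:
684/(P + 493) = 684/(161 + 493) = 684/654 = 684*(1/654) = 114/109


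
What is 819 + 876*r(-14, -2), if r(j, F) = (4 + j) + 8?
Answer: -933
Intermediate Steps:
r(j, F) = 12 + j
819 + 876*r(-14, -2) = 819 + 876*(12 - 14) = 819 + 876*(-2) = 819 - 1752 = -933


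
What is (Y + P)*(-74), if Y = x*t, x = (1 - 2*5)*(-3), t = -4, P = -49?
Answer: 11618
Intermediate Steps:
x = 27 (x = (1 - 10)*(-3) = -9*(-3) = 27)
Y = -108 (Y = 27*(-4) = -108)
(Y + P)*(-74) = (-108 - 49)*(-74) = -157*(-74) = 11618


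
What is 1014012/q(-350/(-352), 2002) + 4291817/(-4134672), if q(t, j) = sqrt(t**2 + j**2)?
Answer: -4291817/4134672 + 178466112*sqrt(2533713521)/17735994647 ≈ 505.46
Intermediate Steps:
q(t, j) = sqrt(j**2 + t**2)
1014012/q(-350/(-352), 2002) + 4291817/(-4134672) = 1014012/(sqrt(2002**2 + (-350/(-352))**2)) + 4291817/(-4134672) = 1014012/(sqrt(4008004 + (-350*(-1/352))**2)) + 4291817*(-1/4134672) = 1014012/(sqrt(4008004 + (175/176)**2)) - 4291817/4134672 = 1014012/(sqrt(4008004 + 30625/30976)) - 4291817/4134672 = 1014012/(sqrt(124151962529/30976)) - 4291817/4134672 = 1014012/((7*sqrt(2533713521)/176)) - 4291817/4134672 = 1014012*(176*sqrt(2533713521)/17735994647) - 4291817/4134672 = 178466112*sqrt(2533713521)/17735994647 - 4291817/4134672 = -4291817/4134672 + 178466112*sqrt(2533713521)/17735994647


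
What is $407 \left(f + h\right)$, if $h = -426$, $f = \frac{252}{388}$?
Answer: $- \frac{16792413}{97} \approx -1.7312 \cdot 10^{5}$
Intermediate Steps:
$f = \frac{63}{97}$ ($f = 252 \cdot \frac{1}{388} = \frac{63}{97} \approx 0.64948$)
$407 \left(f + h\right) = 407 \left(\frac{63}{97} - 426\right) = 407 \left(- \frac{41259}{97}\right) = - \frac{16792413}{97}$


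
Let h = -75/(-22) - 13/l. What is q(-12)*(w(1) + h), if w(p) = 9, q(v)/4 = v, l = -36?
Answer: -20228/33 ≈ -612.97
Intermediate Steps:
q(v) = 4*v
h = 1493/396 (h = -75/(-22) - 13/(-36) = -75*(-1/22) - 13*(-1/36) = 75/22 + 13/36 = 1493/396 ≈ 3.7702)
q(-12)*(w(1) + h) = (4*(-12))*(9 + 1493/396) = -48*5057/396 = -20228/33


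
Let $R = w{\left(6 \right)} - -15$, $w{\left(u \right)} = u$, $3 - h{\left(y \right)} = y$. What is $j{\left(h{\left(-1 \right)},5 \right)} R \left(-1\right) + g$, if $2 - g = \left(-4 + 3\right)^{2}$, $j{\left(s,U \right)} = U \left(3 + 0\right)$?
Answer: $-314$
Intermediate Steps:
$h{\left(y \right)} = 3 - y$
$j{\left(s,U \right)} = 3 U$ ($j{\left(s,U \right)} = U 3 = 3 U$)
$R = 21$ ($R = 6 - -15 = 6 + 15 = 21$)
$g = 1$ ($g = 2 - \left(-4 + 3\right)^{2} = 2 - \left(-1\right)^{2} = 2 - 1 = 1$)
$j{\left(h{\left(-1 \right)},5 \right)} R \left(-1\right) + g = 3 \cdot 5 \cdot 21 \left(-1\right) + 1 = 15 \left(-21\right) + 1 = -315 + 1 = -314$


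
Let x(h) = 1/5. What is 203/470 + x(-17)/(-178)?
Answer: 1802/4183 ≈ 0.43079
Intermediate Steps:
x(h) = ⅕
203/470 + x(-17)/(-178) = 203/470 + (⅕)/(-178) = 203*(1/470) + (⅕)*(-1/178) = 203/470 - 1/890 = 1802/4183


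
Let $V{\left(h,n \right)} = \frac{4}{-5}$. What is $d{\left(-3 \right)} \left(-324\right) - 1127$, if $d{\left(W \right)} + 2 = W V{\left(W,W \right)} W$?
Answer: $\frac{9269}{5} \approx 1853.8$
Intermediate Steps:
$V{\left(h,n \right)} = - \frac{4}{5}$ ($V{\left(h,n \right)} = 4 \left(- \frac{1}{5}\right) = - \frac{4}{5}$)
$d{\left(W \right)} = -2 - \frac{4 W^{2}}{5}$ ($d{\left(W \right)} = -2 + W \left(- \frac{4}{5}\right) W = -2 + - \frac{4 W}{5} W = -2 - \frac{4 W^{2}}{5}$)
$d{\left(-3 \right)} \left(-324\right) - 1127 = \left(-2 - \frac{4 \left(-3\right)^{2}}{5}\right) \left(-324\right) - 1127 = \left(-2 - \frac{36}{5}\right) \left(-324\right) - 1127 = \left(- \frac{46}{5}\right) \left(-324\right) - 1127 = \frac{14904}{5} - 1127 = \frac{9269}{5}$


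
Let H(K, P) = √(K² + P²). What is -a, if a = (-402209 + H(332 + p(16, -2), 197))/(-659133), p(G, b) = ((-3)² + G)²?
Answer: -402209/659133 + √954658/659133 ≈ -0.60873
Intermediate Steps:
p(G, b) = (9 + G)²
a = 402209/659133 - √954658/659133 (a = (-402209 + √((332 + (9 + 16)²)² + 197²))/(-659133) = (-402209 + √((332 + 25²)² + 38809))*(-1/659133) = (-402209 + √((332 + 625)² + 38809))*(-1/659133) = (-402209 + √(957² + 38809))*(-1/659133) = (-402209 + √(915849 + 38809))*(-1/659133) = (-402209 + √954658)*(-1/659133) = 402209/659133 - √954658/659133 ≈ 0.60873)
-a = -(402209/659133 - √954658/659133) = -402209/659133 + √954658/659133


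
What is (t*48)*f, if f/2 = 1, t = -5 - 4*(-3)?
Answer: 672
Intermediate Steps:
t = 7 (t = -5 + 12 = 7)
f = 2 (f = 2*1 = 2)
(t*48)*f = (7*48)*2 = 336*2 = 672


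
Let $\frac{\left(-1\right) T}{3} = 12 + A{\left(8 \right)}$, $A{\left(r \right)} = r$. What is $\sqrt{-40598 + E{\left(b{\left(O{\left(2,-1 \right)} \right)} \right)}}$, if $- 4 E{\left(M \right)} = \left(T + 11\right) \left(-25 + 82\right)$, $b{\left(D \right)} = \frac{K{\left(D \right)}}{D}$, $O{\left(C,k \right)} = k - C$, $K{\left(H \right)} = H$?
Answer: $\frac{11 i \sqrt{1319}}{2} \approx 199.75 i$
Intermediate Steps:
$T = -60$ ($T = - 3 \left(12 + 8\right) = \left(-3\right) 20 = -60$)
$b{\left(D \right)} = 1$ ($b{\left(D \right)} = \frac{D}{D} = 1$)
$E{\left(M \right)} = \frac{2793}{4}$ ($E{\left(M \right)} = - \frac{\left(-60 + 11\right) \left(-25 + 82\right)}{4} = - \frac{\left(-49\right) 57}{4} = \left(- \frac{1}{4}\right) \left(-2793\right) = \frac{2793}{4}$)
$\sqrt{-40598 + E{\left(b{\left(O{\left(2,-1 \right)} \right)} \right)}} = \sqrt{-40598 + \frac{2793}{4}} = \sqrt{- \frac{159599}{4}} = \frac{11 i \sqrt{1319}}{2}$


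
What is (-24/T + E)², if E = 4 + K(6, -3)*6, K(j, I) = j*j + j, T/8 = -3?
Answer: 66049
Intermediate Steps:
T = -24 (T = 8*(-3) = -24)
K(j, I) = j + j² (K(j, I) = j² + j = j + j²)
E = 256 (E = 4 + (6*(1 + 6))*6 = 4 + (6*7)*6 = 4 + 42*6 = 4 + 252 = 256)
(-24/T + E)² = (-24/(-24) + 256)² = (-24*(-1/24) + 256)² = (1 + 256)² = 257² = 66049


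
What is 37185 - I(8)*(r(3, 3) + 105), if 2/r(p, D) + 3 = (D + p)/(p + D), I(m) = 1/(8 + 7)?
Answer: 557671/15 ≈ 37178.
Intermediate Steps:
I(m) = 1/15
r(p, D) = -1 (r(p, D) = 2/(-3 + (D + p)/(p + D)) = 2/(-3 + (D + p)/(D + p)) = 2/(-3 + 1) = 2/(-2) = 2*(-½) = -1)
37185 - I(8)*(r(3, 3) + 105) = 37185 - (-1 + 105)/15 = 37185 - 104/15 = 557671/15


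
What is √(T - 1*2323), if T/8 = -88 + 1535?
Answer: √9253 ≈ 96.193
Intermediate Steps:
T = 11576 (T = 8*(-88 + 1535) = 8*1447 = 11576)
√(T - 1*2323) = √(11576 - 1*2323) = √(11576 - 2323) = √9253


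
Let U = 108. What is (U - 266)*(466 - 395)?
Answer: -11218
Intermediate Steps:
(U - 266)*(466 - 395) = (108 - 266)*(466 - 395) = -158*71 = -11218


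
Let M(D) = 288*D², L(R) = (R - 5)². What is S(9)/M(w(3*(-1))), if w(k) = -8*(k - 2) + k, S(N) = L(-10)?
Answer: 25/43808 ≈ 0.00057067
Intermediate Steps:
L(R) = (-5 + R)²
S(N) = 225 (S(N) = (-5 - 10)² = (-15)² = 225)
w(k) = 16 - 7*k (w(k) = -8*(-2 + k) + k = (16 - 8*k) + k = 16 - 7*k)
S(9)/M(w(3*(-1))) = 225/((288*(16 - 21*(-1))²)) = 225/((288*(16 - 7*(-3))²)) = 225/((288*(16 + 21)²)) = 225/((288*37²)) = 225/((288*1369)) = 225/394272 = 225*(1/394272) = 25/43808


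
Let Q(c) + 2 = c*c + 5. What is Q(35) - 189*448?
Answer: -83444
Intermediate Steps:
Q(c) = 3 + c² (Q(c) = -2 + (c*c + 5) = -2 + (c² + 5) = -2 + (5 + c²) = 3 + c²)
Q(35) - 189*448 = (3 + 35²) - 189*448 = (3 + 1225) - 84672 = 1228 - 84672 = -83444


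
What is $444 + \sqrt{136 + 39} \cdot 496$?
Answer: $444 + 2480 \sqrt{7} \approx 7005.5$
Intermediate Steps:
$444 + \sqrt{136 + 39} \cdot 496 = 444 + \sqrt{175} \cdot 496 = 444 + 5 \sqrt{7} \cdot 496 = 444 + 2480 \sqrt{7}$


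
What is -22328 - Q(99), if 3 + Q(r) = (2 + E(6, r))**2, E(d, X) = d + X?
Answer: -33774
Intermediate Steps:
E(d, X) = X + d
Q(r) = -3 + (8 + r)**2 (Q(r) = -3 + (2 + (r + 6))**2 = -3 + (2 + (6 + r))**2 = -3 + (8 + r)**2)
-22328 - Q(99) = -22328 - (-3 + (8 + 99)**2) = -22328 - (-3 + 107**2) = -22328 - (-3 + 11449) = -22328 - 1*11446 = -22328 - 11446 = -33774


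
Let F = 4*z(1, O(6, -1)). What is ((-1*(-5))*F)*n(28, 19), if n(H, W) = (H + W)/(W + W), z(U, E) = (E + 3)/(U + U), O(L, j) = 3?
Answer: 1410/19 ≈ 74.211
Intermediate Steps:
z(U, E) = (3 + E)/(2*U) (z(U, E) = (3 + E)/((2*U)) = (3 + E)*(1/(2*U)) = (3 + E)/(2*U))
F = 12 (F = 4*((½)*(3 + 3)/1) = 4*((½)*1*6) = 4*3 = 12)
n(H, W) = (H + W)/(2*W) (n(H, W) = (H + W)/((2*W)) = (H + W)*(1/(2*W)) = (H + W)/(2*W))
((-1*(-5))*F)*n(28, 19) = (-1*(-5)*12)*((½)*(28 + 19)/19) = (5*12)*((½)*(1/19)*47) = 60*(47/38) = 1410/19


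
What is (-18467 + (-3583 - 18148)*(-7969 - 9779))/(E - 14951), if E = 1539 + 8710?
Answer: -385663321/4702 ≈ -82021.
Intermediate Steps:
E = 10249
(-18467 + (-3583 - 18148)*(-7969 - 9779))/(E - 14951) = (-18467 + (-3583 - 18148)*(-7969 - 9779))/(10249 - 14951) = (-18467 - 21731*(-17748))/(-4702) = (-18467 + 385681788)*(-1/4702) = 385663321*(-1/4702) = -385663321/4702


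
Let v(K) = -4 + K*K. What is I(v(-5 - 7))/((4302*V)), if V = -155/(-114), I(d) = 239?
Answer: 19/465 ≈ 0.040860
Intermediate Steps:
v(K) = -4 + K**2
V = 155/114 (V = -155*(-1/114) = 155/114 ≈ 1.3596)
I(v(-5 - 7))/((4302*V)) = 239/((4302*(155/114))) = 239/(111135/19) = 239*(19/111135) = 19/465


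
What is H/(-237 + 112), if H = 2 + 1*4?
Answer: -6/125 ≈ -0.048000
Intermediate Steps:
H = 6 (H = 2 + 4 = 6)
H/(-237 + 112) = 6/(-237 + 112) = 6/(-125) = 6*(-1/125) = -6/125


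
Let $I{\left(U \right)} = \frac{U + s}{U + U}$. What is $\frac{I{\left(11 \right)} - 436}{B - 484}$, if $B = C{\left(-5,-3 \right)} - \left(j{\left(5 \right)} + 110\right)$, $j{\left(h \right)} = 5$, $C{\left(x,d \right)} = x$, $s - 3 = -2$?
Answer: $\frac{2395}{3322} \approx 0.72095$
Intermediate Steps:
$s = 1$ ($s = 3 - 2 = 1$)
$B = -120$ ($B = -5 - \left(5 + 110\right) = -5 - 115 = -120$)
$I{\left(U \right)} = \frac{1 + U}{2 U}$ ($I{\left(U \right)} = \frac{U + 1}{U + U} = \frac{1 + U}{2 U}$)
$\frac{I{\left(11 \right)} - 436}{B - 484} = \frac{\frac{1 + 11}{2 \cdot 11} - 436}{-120 - 484} = \frac{\frac{1}{2} \cdot \frac{1}{11} \cdot 12 - 436}{-604} = \left(\frac{6}{11} - 436\right) \left(- \frac{1}{604}\right) = \left(- \frac{4790}{11}\right) \left(- \frac{1}{604}\right) = \frac{2395}{3322}$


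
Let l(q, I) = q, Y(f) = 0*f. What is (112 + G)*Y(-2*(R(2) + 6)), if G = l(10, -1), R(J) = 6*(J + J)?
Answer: 0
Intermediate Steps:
R(J) = 12*J (R(J) = 6*(2*J) = 12*J)
Y(f) = 0
G = 10
(112 + G)*Y(-2*(R(2) + 6)) = (112 + 10)*0 = 122*0 = 0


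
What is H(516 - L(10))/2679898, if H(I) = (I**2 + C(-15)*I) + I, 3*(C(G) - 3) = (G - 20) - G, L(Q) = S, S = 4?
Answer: 391168/4019847 ≈ 0.097309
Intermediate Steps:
L(Q) = 4
C(G) = -11/3 (C(G) = 3 + ((G - 20) - G)/3 = 3 + ((-20 + G) - G)/3 = 3 + (1/3)*(-20) = 3 - 20/3 = -11/3)
H(I) = I**2 - 8*I/3 (H(I) = (I**2 - 11*I/3) + I = I**2 - 8*I/3)
H(516 - L(10))/2679898 = ((516 - 1*4)*(-8 + 3*(516 - 1*4))/3)/2679898 = ((516 - 4)*(-8 + 3*(516 - 4))/3)*(1/2679898) = ((1/3)*512*(-8 + 3*512))*(1/2679898) = ((1/3)*512*(-8 + 1536))*(1/2679898) = ((1/3)*512*1528)*(1/2679898) = (782336/3)*(1/2679898) = 391168/4019847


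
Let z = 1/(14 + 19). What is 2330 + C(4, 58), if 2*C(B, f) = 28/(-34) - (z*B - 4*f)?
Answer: 1371941/561 ≈ 2445.5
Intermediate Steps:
z = 1/33 ≈ 0.030303
C(B, f) = -7/17 + 2*f - B/66 (C(B, f) = (28/(-34) - (B/33 - 4*f))/2 = (28*(-1/34) - (-4*f + B/33))/2 = (-14/17 + (4*f - B/33))/2 = (-14/17 + 4*f - B/33)/2 = -7/17 + 2*f - B/66)
2330 + C(4, 58) = 2330 + (-7/17 + 2*58 - 1/66*4) = 2330 + (-7/17 + 116 - 2/33) = 2330 + 64811/561 = 1371941/561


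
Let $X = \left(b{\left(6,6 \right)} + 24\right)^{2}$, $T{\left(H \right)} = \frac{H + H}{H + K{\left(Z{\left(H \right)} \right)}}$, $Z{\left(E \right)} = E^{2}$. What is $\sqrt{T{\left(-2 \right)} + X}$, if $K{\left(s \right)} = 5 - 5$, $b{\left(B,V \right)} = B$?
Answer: $\sqrt{902} \approx 30.033$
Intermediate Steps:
$K{\left(s \right)} = 0$
$T{\left(H \right)} = 2$ ($T{\left(H \right)} = \frac{H + H}{H + 0} = \frac{2 H}{H} = 2$)
$X = 900$ ($X = \left(6 + 24\right)^{2} = 30^{2} = 900$)
$\sqrt{T{\left(-2 \right)} + X} = \sqrt{2 + 900} = \sqrt{902}$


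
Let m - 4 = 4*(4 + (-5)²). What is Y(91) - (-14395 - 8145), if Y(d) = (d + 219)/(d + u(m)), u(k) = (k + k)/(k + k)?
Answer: 1036995/46 ≈ 22543.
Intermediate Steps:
m = 120 (m = 4 + 4*(4 + (-5)²) = 4 + 4*(4 + 25) = 4 + 4*29 = 4 + 116 = 120)
u(k) = 1 (u(k) = (2*k)/((2*k)) = (2*k)*(1/(2*k)) = 1)
Y(d) = (219 + d)/(1 + d) (Y(d) = (d + 219)/(d + 1) = (219 + d)/(1 + d))
Y(91) - (-14395 - 8145) = (219 + 91)/(1 + 91) - (-14395 - 8145) = 310/92 - 1*(-22540) = (1/92)*310 + 22540 = 155/46 + 22540 = 1036995/46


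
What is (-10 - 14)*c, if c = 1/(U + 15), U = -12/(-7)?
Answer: -56/39 ≈ -1.4359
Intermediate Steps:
U = 12/7 (U = -12*(-1/7) = 12/7 ≈ 1.7143)
c = 7/117 (c = 1/(12/7 + 15) = 1/(117/7) = 7/117 ≈ 0.059829)
(-10 - 14)*c = (-10 - 14)*(7/117) = -24*7/117 = -56/39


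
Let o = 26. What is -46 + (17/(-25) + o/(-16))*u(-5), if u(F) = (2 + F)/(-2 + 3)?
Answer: -7817/200 ≈ -39.085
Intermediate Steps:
u(F) = 2 + F (u(F) = (2 + F)/1 = (2 + F)*1 = 2 + F)
-46 + (17/(-25) + o/(-16))*u(-5) = -46 + (17/(-25) + 26/(-16))*(2 - 5) = -46 + (17*(-1/25) + 26*(-1/16))*(-3) = -46 + (-17/25 - 13/8)*(-3) = -46 - 461/200*(-3) = -46 + 1383/200 = -7817/200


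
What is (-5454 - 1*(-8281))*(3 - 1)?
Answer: 5654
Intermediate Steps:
(-5454 - 1*(-8281))*(3 - 1) = (-5454 + 8281)*2 = 2827*2 = 5654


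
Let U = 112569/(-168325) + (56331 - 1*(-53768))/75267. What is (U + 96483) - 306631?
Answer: -2662421732097448/12669317775 ≈ -2.1015e+5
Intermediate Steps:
U = 10059683252/12669317775 (U = 112569*(-1/168325) + (56331 + 53768)*(1/75267) = -112569/168325 + 110099*(1/75267) = -112569/168325 + 110099/75267 = 10059683252/12669317775 ≈ 0.79402)
(U + 96483) - 306631 = (10059683252/12669317775 + 96483) - 306631 = 1222383846568577/12669317775 - 306631 = -2662421732097448/12669317775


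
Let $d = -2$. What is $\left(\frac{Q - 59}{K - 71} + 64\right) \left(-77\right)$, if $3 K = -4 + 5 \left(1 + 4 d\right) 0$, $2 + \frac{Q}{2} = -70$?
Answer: $- \frac{159467}{31} \approx -5144.1$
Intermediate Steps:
$Q = -144$ ($Q = -4 + 2 \left(-70\right) = -4 - 140 = -144$)
$K = - \frac{4}{3}$ ($K = \frac{-4 + 5 \left(1 + 4 \left(-2\right)\right) 0}{3} = \frac{-4 + 5 \left(1 - 8\right) 0}{3} = \frac{-4 + 5 \left(-7\right) 0}{3} = \frac{-4 - 0}{3} = \frac{-4 + 0}{3} = \frac{1}{3} \left(-4\right) = - \frac{4}{3} \approx -1.3333$)
$\left(\frac{Q - 59}{K - 71} + 64\right) \left(-77\right) = \left(\frac{-144 - 59}{- \frac{4}{3} - 71} + 64\right) \left(-77\right) = \left(- \frac{203}{- \frac{217}{3}} + 64\right) \left(-77\right) = \left(\left(-203\right) \left(- \frac{3}{217}\right) + 64\right) \left(-77\right) = \left(\frac{87}{31} + 64\right) \left(-77\right) = \frac{2071}{31} \left(-77\right) = - \frac{159467}{31}$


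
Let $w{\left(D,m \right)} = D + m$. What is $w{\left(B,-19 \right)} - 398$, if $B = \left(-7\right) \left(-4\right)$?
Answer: $-389$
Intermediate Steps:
$B = 28$
$w{\left(B,-19 \right)} - 398 = \left(28 - 19\right) - 398 = 9 - 398 = -389$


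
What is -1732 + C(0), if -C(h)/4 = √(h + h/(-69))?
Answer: -1732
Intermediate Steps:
C(h) = -8*√1173*√h/69 (C(h) = -4*√(h + h/(-69)) = -4*√(h + h*(-1/69)) = -4*√(h - h/69) = -4*2*√1173*√h/69 = -8*√1173*√h/69)
-1732 + C(0) = -1732 - 8*√1173*√0/69 = -1732 - 8/69*√1173*0 = -1732 + 0 = -1732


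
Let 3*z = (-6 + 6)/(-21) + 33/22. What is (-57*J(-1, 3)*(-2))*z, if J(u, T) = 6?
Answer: 342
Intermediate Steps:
z = ½ (z = ((-6 + 6)/(-21) + 33/22)/3 = (0*(-1/21) + 33*(1/22))/3 = (0 + 3/2)/3 = (⅓)*(3/2) = ½ ≈ 0.50000)
(-57*J(-1, 3)*(-2))*z = -57*6*(-2)*(½) = -(-684)*(½) = -57*(-12)*(½) = 684*(½) = 342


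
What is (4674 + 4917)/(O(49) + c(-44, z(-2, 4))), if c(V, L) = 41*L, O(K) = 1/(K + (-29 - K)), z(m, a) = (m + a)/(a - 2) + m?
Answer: -278139/1190 ≈ -233.73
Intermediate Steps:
z(m, a) = m + (a + m)/(-2 + a) (z(m, a) = (a + m)/(-2 + a) + m = m + (a + m)/(-2 + a))
O(K) = -1/29 (O(K) = 1/(-29) = -1/29)
(4674 + 4917)/(O(49) + c(-44, z(-2, 4))) = (4674 + 4917)/(-1/29 + 41*((4 - 1*(-2) + 4*(-2))/(-2 + 4))) = 9591/(-1/29 + 41*((4 + 2 - 8)/2)) = 9591/(-1/29 + 41*((1/2)*(-2))) = 9591/(-1/29 + 41*(-1)) = 9591/(-1/29 - 41) = 9591/(-1190/29) = 9591*(-29/1190) = -278139/1190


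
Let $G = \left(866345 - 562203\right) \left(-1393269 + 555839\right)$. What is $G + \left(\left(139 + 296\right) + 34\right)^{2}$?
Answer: $-254697415099$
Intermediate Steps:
$G = -254697635060$ ($G = 304142 \left(-837430\right) = -254697635060$)
$G + \left(\left(139 + 296\right) + 34\right)^{2} = -254697635060 + \left(\left(139 + 296\right) + 34\right)^{2} = -254697635060 + \left(435 + 34\right)^{2} = -254697635060 + 469^{2} = -254697635060 + 219961 = -254697415099$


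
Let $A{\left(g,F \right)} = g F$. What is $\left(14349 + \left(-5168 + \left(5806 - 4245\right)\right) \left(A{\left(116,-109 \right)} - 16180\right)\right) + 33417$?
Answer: $104015934$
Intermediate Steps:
$A{\left(g,F \right)} = F g$
$\left(14349 + \left(-5168 + \left(5806 - 4245\right)\right) \left(A{\left(116,-109 \right)} - 16180\right)\right) + 33417 = \left(14349 + \left(-5168 + \left(5806 - 4245\right)\right) \left(\left(-109\right) 116 - 16180\right)\right) + 33417 = \left(14349 + \left(-5168 + \left(5806 - 4245\right)\right) \left(-12644 - 16180\right)\right) + 33417 = \left(14349 + \left(-5168 + 1561\right) \left(-28824\right)\right) + 33417 = \left(14349 - -103968168\right) + 33417 = \left(14349 + 103968168\right) + 33417 = 103982517 + 33417 = 104015934$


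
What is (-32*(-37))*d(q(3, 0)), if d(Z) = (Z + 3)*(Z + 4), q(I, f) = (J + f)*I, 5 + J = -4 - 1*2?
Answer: 1030080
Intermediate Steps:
J = -11 (J = -5 + (-4 - 1*2) = -5 + (-4 - 2) = -5 - 6 = -11)
q(I, f) = I*(-11 + f) (q(I, f) = (-11 + f)*I = I*(-11 + f))
d(Z) = (3 + Z)*(4 + Z)
(-32*(-37))*d(q(3, 0)) = (-32*(-37))*(12 + (3*(-11 + 0))² + 7*(3*(-11 + 0))) = 1184*(12 + (3*(-11))² + 7*(3*(-11))) = 1184*(12 + (-33)² + 7*(-33)) = 1184*(12 + 1089 - 231) = 1184*870 = 1030080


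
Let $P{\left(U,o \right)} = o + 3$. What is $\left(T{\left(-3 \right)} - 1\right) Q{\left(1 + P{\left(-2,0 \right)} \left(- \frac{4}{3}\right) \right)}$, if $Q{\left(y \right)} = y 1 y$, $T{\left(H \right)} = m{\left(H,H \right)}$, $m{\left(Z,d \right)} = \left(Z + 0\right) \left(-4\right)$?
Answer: $99$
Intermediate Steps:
$m{\left(Z,d \right)} = - 4 Z$ ($m{\left(Z,d \right)} = Z \left(-4\right) = - 4 Z$)
$P{\left(U,o \right)} = 3 + o$
$T{\left(H \right)} = - 4 H$
$Q{\left(y \right)} = y^{2}$ ($Q{\left(y \right)} = y y = y^{2}$)
$\left(T{\left(-3 \right)} - 1\right) Q{\left(1 + P{\left(-2,0 \right)} \left(- \frac{4}{3}\right) \right)} = \left(\left(-4\right) \left(-3\right) - 1\right) \left(1 + \left(3 + 0\right) \left(- \frac{4}{3}\right)\right)^{2} = \left(12 - 1\right) \left(1 + 3 \left(\left(-4\right) \frac{1}{3}\right)\right)^{2} = 11 \left(1 + 3 \left(- \frac{4}{3}\right)\right)^{2} = 11 \left(1 - 4\right)^{2} = 11 \left(-3\right)^{2} = 11 \cdot 9 = 99$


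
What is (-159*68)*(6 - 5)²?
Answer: -10812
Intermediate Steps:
(-159*68)*(6 - 5)² = -10812*1² = -10812*1 = -10812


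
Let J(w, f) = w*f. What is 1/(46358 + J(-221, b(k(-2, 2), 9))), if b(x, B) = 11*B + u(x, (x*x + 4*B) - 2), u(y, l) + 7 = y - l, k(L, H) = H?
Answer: 1/33982 ≈ 2.9427e-5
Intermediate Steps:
u(y, l) = -7 + y - l (u(y, l) = -7 + (y - l) = -7 + y - l)
b(x, B) = -5 + x - x**2 + 7*B (b(x, B) = 11*B + (-7 + x - ((x*x + 4*B) - 2)) = 11*B + (-7 + x - ((x**2 + 4*B) - 2)) = 11*B + (-7 + x - (-2 + x**2 + 4*B)) = 11*B + (-7 + x + (2 - x**2 - 4*B)) = 11*B + (-5 + x - x**2 - 4*B) = -5 + x - x**2 + 7*B)
J(w, f) = f*w
1/(46358 + J(-221, b(k(-2, 2), 9))) = 1/(46358 + (-5 + 2 - 1*2**2 + 7*9)*(-221)) = 1/(46358 + (-5 + 2 - 1*4 + 63)*(-221)) = 1/(46358 + (-5 + 2 - 4 + 63)*(-221)) = 1/(46358 + 56*(-221)) = 1/(46358 - 12376) = 1/33982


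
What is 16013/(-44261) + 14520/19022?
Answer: 169035217/420966371 ≈ 0.40154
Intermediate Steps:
16013/(-44261) + 14520/19022 = 16013*(-1/44261) + 14520*(1/19022) = -16013/44261 + 7260/9511 = 169035217/420966371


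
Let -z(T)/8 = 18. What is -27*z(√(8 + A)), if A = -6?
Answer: 3888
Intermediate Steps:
z(T) = -144 (z(T) = -8*18 = -144)
-27*z(√(8 + A)) = -27*(-144) = 3888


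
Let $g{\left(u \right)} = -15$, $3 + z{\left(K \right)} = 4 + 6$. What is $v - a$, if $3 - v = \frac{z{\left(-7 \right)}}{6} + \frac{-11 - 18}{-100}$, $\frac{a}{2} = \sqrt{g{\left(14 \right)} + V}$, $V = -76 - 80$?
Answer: $\frac{463}{300} - 6 i \sqrt{19} \approx 1.5433 - 26.153 i$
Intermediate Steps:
$V = -156$
$z{\left(K \right)} = 7$ ($z{\left(K \right)} = -3 + \left(4 + 6\right) = -3 + 10 = 7$)
$a = 6 i \sqrt{19}$ ($a = 2 \sqrt{-15 - 156} = 2 \sqrt{-171} = 2 \cdot 3 i \sqrt{19} = 6 i \sqrt{19} \approx 26.153 i$)
$v = \frac{463}{300}$ ($v = 3 - \left(\frac{7}{6} + \frac{-11 - 18}{-100}\right) = 3 - \left(7 \cdot \frac{1}{6} + \left(-11 - 18\right) \left(- \frac{1}{100}\right)\right) = 3 - \left(\frac{7}{6} - - \frac{29}{100}\right) = 3 - \left(\frac{7}{6} + \frac{29}{100}\right) = 3 - \frac{437}{300} = \frac{463}{300} \approx 1.5433$)
$v - a = \frac{463}{300} - 6 i \sqrt{19}$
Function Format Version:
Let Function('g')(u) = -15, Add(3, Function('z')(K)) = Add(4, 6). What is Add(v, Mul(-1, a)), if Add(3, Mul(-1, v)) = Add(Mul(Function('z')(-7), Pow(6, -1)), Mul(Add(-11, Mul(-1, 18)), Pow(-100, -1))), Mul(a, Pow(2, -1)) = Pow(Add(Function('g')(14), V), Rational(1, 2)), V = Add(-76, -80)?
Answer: Add(Rational(463, 300), Mul(-6, I, Pow(19, Rational(1, 2)))) ≈ Add(1.5433, Mul(-26.153, I))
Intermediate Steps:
V = -156
Function('z')(K) = 7 (Function('z')(K) = Add(-3, Add(4, 6)) = Add(-3, 10) = 7)
a = Mul(6, I, Pow(19, Rational(1, 2))) (a = Mul(2, Pow(Add(-15, -156), Rational(1, 2))) = Mul(2, Pow(-171, Rational(1, 2))) = Mul(2, Mul(3, I, Pow(19, Rational(1, 2)))) = Mul(6, I, Pow(19, Rational(1, 2))) ≈ Mul(26.153, I))
v = Rational(463, 300) (v = Add(3, Mul(-1, Add(Mul(7, Pow(6, -1)), Mul(Add(-11, Mul(-1, 18)), Pow(-100, -1))))) = Add(3, Mul(-1, Add(Mul(7, Rational(1, 6)), Mul(Add(-11, -18), Rational(-1, 100))))) = Add(3, Mul(-1, Add(Rational(7, 6), Mul(-29, Rational(-1, 100))))) = Add(3, Mul(-1, Add(Rational(7, 6), Rational(29, 100)))) = Add(3, Mul(-1, Rational(437, 300))) = Add(3, Rational(-437, 300)) = Rational(463, 300) ≈ 1.5433)
Add(v, Mul(-1, a)) = Add(Rational(463, 300), Mul(-1, Mul(6, I, Pow(19, Rational(1, 2))))) = Add(Rational(463, 300), Mul(-6, I, Pow(19, Rational(1, 2))))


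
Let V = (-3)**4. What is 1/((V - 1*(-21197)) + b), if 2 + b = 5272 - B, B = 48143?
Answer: -1/21595 ≈ -4.6307e-5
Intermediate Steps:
V = 81
b = -42873 (b = -2 + (5272 - 1*48143) = -2 + (5272 - 48143) = -2 - 42871 = -42873)
1/((V - 1*(-21197)) + b) = 1/((81 - 1*(-21197)) - 42873) = 1/((81 + 21197) - 42873) = 1/(21278 - 42873) = 1/(-21595) = -1/21595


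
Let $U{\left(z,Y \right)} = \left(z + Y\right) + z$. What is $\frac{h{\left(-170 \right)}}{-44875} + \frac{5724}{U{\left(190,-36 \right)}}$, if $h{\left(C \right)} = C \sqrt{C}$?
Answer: $\frac{1431}{86} + \frac{34 i \sqrt{170}}{8975} \approx 16.64 + 0.049393 i$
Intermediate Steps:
$U{\left(z,Y \right)} = Y + 2 z$ ($U{\left(z,Y \right)} = \left(Y + z\right) + z = Y + 2 z$)
$h{\left(C \right)} = C^{\frac{3}{2}}$
$\frac{h{\left(-170 \right)}}{-44875} + \frac{5724}{U{\left(190,-36 \right)}} = \frac{\left(-170\right)^{\frac{3}{2}}}{-44875} + \frac{5724}{-36 + 2 \cdot 190} = - 170 i \sqrt{170} \left(- \frac{1}{44875}\right) + \frac{5724}{-36 + 380} = \frac{34 i \sqrt{170}}{8975} + \frac{5724}{344} = \frac{34 i \sqrt{170}}{8975} + 5724 \cdot \frac{1}{344} = \frac{34 i \sqrt{170}}{8975} + \frac{1431}{86} = \frac{1431}{86} + \frac{34 i \sqrt{170}}{8975}$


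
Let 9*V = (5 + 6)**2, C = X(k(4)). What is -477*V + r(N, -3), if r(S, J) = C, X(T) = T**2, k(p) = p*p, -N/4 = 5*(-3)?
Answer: -6157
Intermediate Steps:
N = 60 (N = -20*(-3) = -4*(-15) = 60)
k(p) = p**2
C = 256 (C = (4**2)**2 = 16**2 = 256)
r(S, J) = 256
V = 121/9 (V = (5 + 6)**2/9 = (1/9)*11**2 = (1/9)*121 = 121/9 ≈ 13.444)
-477*V + r(N, -3) = -477*121/9 + 256 = -6413 + 256 = -6157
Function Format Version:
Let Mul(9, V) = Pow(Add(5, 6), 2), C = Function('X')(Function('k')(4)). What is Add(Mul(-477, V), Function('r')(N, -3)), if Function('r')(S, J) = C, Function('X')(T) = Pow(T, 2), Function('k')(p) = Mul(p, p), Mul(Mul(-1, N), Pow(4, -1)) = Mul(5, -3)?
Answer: -6157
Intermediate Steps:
N = 60 (N = Mul(-4, Mul(5, -3)) = Mul(-4, -15) = 60)
Function('k')(p) = Pow(p, 2)
C = 256 (C = Pow(Pow(4, 2), 2) = Pow(16, 2) = 256)
Function('r')(S, J) = 256
V = Rational(121, 9) (V = Mul(Rational(1, 9), Pow(Add(5, 6), 2)) = Mul(Rational(1, 9), Pow(11, 2)) = Mul(Rational(1, 9), 121) = Rational(121, 9) ≈ 13.444)
Add(Mul(-477, V), Function('r')(N, -3)) = Add(Mul(-477, Rational(121, 9)), 256) = Add(-6413, 256) = -6157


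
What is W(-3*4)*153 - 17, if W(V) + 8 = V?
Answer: -3077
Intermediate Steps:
W(V) = -8 + V
W(-3*4)*153 - 17 = (-8 - 3*4)*153 - 17 = (-8 - 12)*153 - 17 = -20*153 - 17 = -3060 - 17 = -3077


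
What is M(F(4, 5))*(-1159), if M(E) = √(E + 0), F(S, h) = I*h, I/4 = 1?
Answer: -2318*√5 ≈ -5183.2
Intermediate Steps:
I = 4 (I = 4*1 = 4)
F(S, h) = 4*h
M(E) = √E
M(F(4, 5))*(-1159) = √(4*5)*(-1159) = √20*(-1159) = (2*√5)*(-1159) = -2318*√5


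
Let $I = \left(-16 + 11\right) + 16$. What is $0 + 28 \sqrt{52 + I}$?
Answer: $84 \sqrt{7} \approx 222.24$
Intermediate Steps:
$I = 11$ ($I = -5 + 16 = 11$)
$0 + 28 \sqrt{52 + I} = 0 + 28 \sqrt{52 + 11} = 0 + 28 \sqrt{63} = 0 + 28 \cdot 3 \sqrt{7} = 0 + 84 \sqrt{7} = 84 \sqrt{7}$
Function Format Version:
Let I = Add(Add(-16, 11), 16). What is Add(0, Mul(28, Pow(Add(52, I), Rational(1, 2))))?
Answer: Mul(84, Pow(7, Rational(1, 2))) ≈ 222.24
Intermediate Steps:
I = 11 (I = Add(-5, 16) = 11)
Add(0, Mul(28, Pow(Add(52, I), Rational(1, 2)))) = Add(0, Mul(28, Pow(Add(52, 11), Rational(1, 2)))) = Add(0, Mul(28, Pow(63, Rational(1, 2)))) = Add(0, Mul(28, Mul(3, Pow(7, Rational(1, 2))))) = Add(0, Mul(84, Pow(7, Rational(1, 2)))) = Mul(84, Pow(7, Rational(1, 2)))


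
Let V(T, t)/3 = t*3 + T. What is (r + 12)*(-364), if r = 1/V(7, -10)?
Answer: -301028/69 ≈ -4362.7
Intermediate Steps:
V(T, t) = 3*T + 9*t (V(T, t) = 3*(t*3 + T) = 3*(3*t + T) = 3*(T + 3*t) = 3*T + 9*t)
r = -1/69 (r = 1/(3*7 + 9*(-10)) = 1/(21 - 90) = 1/(-69) = -1/69 ≈ -0.014493)
(r + 12)*(-364) = (-1/69 + 12)*(-364) = (827/69)*(-364) = -301028/69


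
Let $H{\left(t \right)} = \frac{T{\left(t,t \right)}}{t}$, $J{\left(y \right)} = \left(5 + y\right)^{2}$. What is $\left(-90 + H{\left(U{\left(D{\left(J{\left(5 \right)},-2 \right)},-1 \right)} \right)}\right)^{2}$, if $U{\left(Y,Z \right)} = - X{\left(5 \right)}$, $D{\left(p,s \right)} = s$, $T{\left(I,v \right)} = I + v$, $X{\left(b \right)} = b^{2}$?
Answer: $7744$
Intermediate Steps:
$U{\left(Y,Z \right)} = -25$ ($U{\left(Y,Z \right)} = - 5^{2} = \left(-1\right) 25 = -25$)
$H{\left(t \right)} = 2$ ($H{\left(t \right)} = \frac{t + t}{t} = \frac{2 t}{t} = 2$)
$\left(-90 + H{\left(U{\left(D{\left(J{\left(5 \right)},-2 \right)},-1 \right)} \right)}\right)^{2} = \left(-90 + 2\right)^{2} = \left(-88\right)^{2} = 7744$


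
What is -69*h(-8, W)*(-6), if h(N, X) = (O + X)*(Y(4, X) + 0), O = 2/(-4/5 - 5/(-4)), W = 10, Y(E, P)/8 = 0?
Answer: 0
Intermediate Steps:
Y(E, P) = 0 (Y(E, P) = 8*0 = 0)
O = 40/9 (O = 2/(-4*⅕ - 5*(-¼)) = 2/(-⅘ + 5/4) = 2/(9/20) = 2*(20/9) = 40/9 ≈ 4.4444)
h(N, X) = 0 (h(N, X) = (40/9 + X)*(0 + 0) = (40/9 + X)*0 = 0)
-69*h(-8, W)*(-6) = -69*0*(-6) = 0*(-6) = 0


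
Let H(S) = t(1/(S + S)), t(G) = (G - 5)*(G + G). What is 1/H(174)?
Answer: -60552/1739 ≈ -34.820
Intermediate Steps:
t(G) = 2*G*(-5 + G) (t(G) = (-5 + G)*(2*G) = 2*G*(-5 + G))
H(S) = (-5 + 1/(2*S))/S (H(S) = 2*(-5 + 1/(S + S))/(S + S) = 2*(-5 + 1/(2*S))/((2*S)) = 2*(1/(2*S))*(-5 + 1/(2*S)) = (-5 + 1/(2*S))/S)
1/H(174) = 1/((½)*(1 - 10*174)/174²) = 1/((½)*(1/30276)*(1 - 1740)) = 1/((½)*(1/30276)*(-1739)) = 1/(-1739/60552) = -60552/1739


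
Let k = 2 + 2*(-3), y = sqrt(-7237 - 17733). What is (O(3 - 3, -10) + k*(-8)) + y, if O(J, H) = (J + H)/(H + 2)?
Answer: 133/4 + I*sqrt(24970) ≈ 33.25 + 158.02*I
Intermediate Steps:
y = I*sqrt(24970) (y = sqrt(-24970) = I*sqrt(24970) ≈ 158.02*I)
O(J, H) = (H + J)/(2 + H)
k = -4 (k = 2 - 6 = -4)
(O(3 - 3, -10) + k*(-8)) + y = ((-10 + (3 - 3))/(2 - 10) - 4*(-8)) + I*sqrt(24970) = ((-10 + 0)/(-8) + 32) + I*sqrt(24970) = (-1/8*(-10) + 32) + I*sqrt(24970) = (5/4 + 32) + I*sqrt(24970) = 133/4 + I*sqrt(24970)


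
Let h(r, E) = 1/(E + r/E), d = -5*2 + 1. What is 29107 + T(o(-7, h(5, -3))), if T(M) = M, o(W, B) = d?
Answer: 29098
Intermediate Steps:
d = -9 (d = -10 + 1 = -9)
o(W, B) = -9
29107 + T(o(-7, h(5, -3))) = 29107 - 9 = 29098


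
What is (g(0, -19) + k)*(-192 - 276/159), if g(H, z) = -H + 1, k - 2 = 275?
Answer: -2854504/53 ≈ -53859.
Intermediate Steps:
k = 277 (k = 2 + 275 = 277)
g(H, z) = 1 - H
(g(0, -19) + k)*(-192 - 276/159) = ((1 - 1*0) + 277)*(-192 - 276/159) = ((1 + 0) + 277)*(-192 - 276*1/159) = (1 + 277)*(-192 - 92/53) = 278*(-10268/53) = -2854504/53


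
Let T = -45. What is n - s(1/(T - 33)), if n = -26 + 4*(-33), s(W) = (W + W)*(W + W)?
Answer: -240319/1521 ≈ -158.00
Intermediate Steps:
s(W) = 4*W**2 (s(W) = (2*W)*(2*W) = 4*W**2)
n = -158 (n = -26 - 132 = -158)
n - s(1/(T - 33)) = -158 - 4*(1/(-45 - 33))**2 = -158 - 4*(1/(-78))**2 = -158 - 4*(-1/78)**2 = -158 - 4/6084 = -158 - 1*1/1521 = -158 - 1/1521 = -240319/1521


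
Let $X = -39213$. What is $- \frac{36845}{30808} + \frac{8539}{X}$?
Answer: $- \frac{1707872497}{1208074104} \approx -1.4137$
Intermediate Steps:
$- \frac{36845}{30808} + \frac{8539}{X} = - \frac{36845}{30808} + \frac{8539}{-39213} = \left(-36845\right) \frac{1}{30808} + 8539 \left(- \frac{1}{39213}\right) = - \frac{36845}{30808} - \frac{8539}{39213} = - \frac{1707872497}{1208074104}$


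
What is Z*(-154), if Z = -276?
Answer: 42504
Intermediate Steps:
Z*(-154) = -276*(-154) = 42504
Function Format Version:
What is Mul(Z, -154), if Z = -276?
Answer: 42504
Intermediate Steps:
Mul(Z, -154) = Mul(-276, -154) = 42504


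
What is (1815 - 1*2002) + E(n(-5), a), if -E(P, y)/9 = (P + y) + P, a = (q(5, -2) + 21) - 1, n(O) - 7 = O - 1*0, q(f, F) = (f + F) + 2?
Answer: -448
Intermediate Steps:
q(f, F) = 2 + F + f (q(f, F) = (F + f) + 2 = 2 + F + f)
n(O) = 7 + O (n(O) = 7 + (O - 1*0) = 7 + (O + 0) = 7 + O)
a = 25 (a = ((2 - 2 + 5) + 21) - 1 = (5 + 21) - 1 = 26 - 1 = 25)
E(P, y) = -18*P - 9*y (E(P, y) = -9*((P + y) + P) = -9*(y + 2*P) = -18*P - 9*y)
(1815 - 1*2002) + E(n(-5), a) = (1815 - 1*2002) + (-18*(7 - 5) - 9*25) = (1815 - 2002) + (-18*2 - 225) = -187 + (-36 - 225) = -187 - 261 = -448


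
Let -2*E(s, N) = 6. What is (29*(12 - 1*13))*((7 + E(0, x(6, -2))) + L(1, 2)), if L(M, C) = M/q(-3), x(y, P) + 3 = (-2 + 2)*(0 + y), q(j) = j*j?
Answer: -1073/9 ≈ -119.22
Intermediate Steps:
q(j) = j**2
x(y, P) = -3 (x(y, P) = -3 + (-2 + 2)*(0 + y) = -3 + 0*y = -3 + 0 = -3)
L(M, C) = M/9 (L(M, C) = M/((-3)**2) = M/9)
E(s, N) = -3 (E(s, N) = -1/2*6 = -3)
(29*(12 - 1*13))*((7 + E(0, x(6, -2))) + L(1, 2)) = (29*(12 - 1*13))*((7 - 3) + (1/9)*1) = (29*(12 - 13))*(4 + 1/9) = (29*(-1))*(37/9) = -29*37/9 = -1073/9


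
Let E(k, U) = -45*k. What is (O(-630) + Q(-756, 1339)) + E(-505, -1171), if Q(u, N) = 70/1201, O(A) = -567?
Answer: 26611828/1201 ≈ 22158.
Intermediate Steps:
Q(u, N) = 70/1201 (Q(u, N) = 70*(1/1201) = 70/1201)
(O(-630) + Q(-756, 1339)) + E(-505, -1171) = (-567 + 70/1201) - 45*(-505) = -680897/1201 + 22725 = 26611828/1201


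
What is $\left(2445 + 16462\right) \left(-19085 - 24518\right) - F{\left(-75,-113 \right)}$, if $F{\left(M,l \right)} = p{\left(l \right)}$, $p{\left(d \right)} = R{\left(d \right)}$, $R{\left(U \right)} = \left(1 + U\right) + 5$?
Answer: $-824401814$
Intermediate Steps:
$R{\left(U \right)} = 6 + U$
$p{\left(d \right)} = 6 + d$
$F{\left(M,l \right)} = 6 + l$
$\left(2445 + 16462\right) \left(-19085 - 24518\right) - F{\left(-75,-113 \right)} = \left(2445 + 16462\right) \left(-19085 - 24518\right) - \left(6 - 113\right) = 18907 \left(-43603\right) - -107 = -824401921 + 107 = -824401814$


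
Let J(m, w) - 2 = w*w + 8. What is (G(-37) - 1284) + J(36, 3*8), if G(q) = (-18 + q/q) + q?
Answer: -752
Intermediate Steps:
J(m, w) = 10 + w² (J(m, w) = 2 + (w*w + 8) = 2 + (w² + 8) = 2 + (8 + w²) = 10 + w²)
G(q) = -17 + q (G(q) = (-18 + 1) + q = -17 + q)
(G(-37) - 1284) + J(36, 3*8) = ((-17 - 37) - 1284) + (10 + (3*8)²) = (-54 - 1284) + (10 + 24²) = -1338 + (10 + 576) = -1338 + 586 = -752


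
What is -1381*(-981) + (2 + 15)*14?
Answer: 1354999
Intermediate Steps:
-1381*(-981) + (2 + 15)*14 = 1354761 + 17*14 = 1354761 + 238 = 1354999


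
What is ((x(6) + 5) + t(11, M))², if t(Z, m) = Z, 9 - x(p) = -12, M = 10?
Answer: 1369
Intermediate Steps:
x(p) = 21 (x(p) = 9 - 1*(-12) = 9 + 12 = 21)
((x(6) + 5) + t(11, M))² = ((21 + 5) + 11)² = (26 + 11)² = 37² = 1369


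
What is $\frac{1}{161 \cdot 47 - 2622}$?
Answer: $\frac{1}{4945} \approx 0.00020222$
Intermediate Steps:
$\frac{1}{161 \cdot 47 - 2622} = \frac{1}{7567 - 2622} = \frac{1}{4945}$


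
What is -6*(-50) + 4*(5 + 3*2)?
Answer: 344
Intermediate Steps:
-6*(-50) + 4*(5 + 3*2) = 300 + 4*(5 + 6) = 300 + 4*11 = 300 + 44 = 344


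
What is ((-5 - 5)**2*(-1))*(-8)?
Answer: 800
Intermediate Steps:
((-5 - 5)**2*(-1))*(-8) = ((-10)**2*(-1))*(-8) = (100*(-1))*(-8) = -100*(-8) = 800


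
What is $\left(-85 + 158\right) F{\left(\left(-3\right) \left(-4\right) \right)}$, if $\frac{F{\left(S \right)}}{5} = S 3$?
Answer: $13140$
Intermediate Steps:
$F{\left(S \right)} = 15 S$ ($F{\left(S \right)} = 5 S 3 = 5 \cdot 3 S = 15 S$)
$\left(-85 + 158\right) F{\left(\left(-3\right) \left(-4\right) \right)} = \left(-85 + 158\right) 15 \left(\left(-3\right) \left(-4\right)\right) = 73 \cdot 15 \cdot 12 = 73 \cdot 180 = 13140$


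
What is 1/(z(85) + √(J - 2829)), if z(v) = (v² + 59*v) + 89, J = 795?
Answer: 12329/152006275 - 3*I*√226/152006275 ≈ 8.1109e-5 - 2.967e-7*I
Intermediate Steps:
z(v) = 89 + v² + 59*v
1/(z(85) + √(J - 2829)) = 1/((89 + 85² + 59*85) + √(795 - 2829)) = 1/((89 + 7225 + 5015) + √(-2034)) = 1/(12329 + 3*I*√226)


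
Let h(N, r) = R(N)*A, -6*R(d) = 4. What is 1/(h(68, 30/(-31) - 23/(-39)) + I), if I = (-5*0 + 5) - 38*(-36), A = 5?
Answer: 3/4109 ≈ 0.00073010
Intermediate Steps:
R(d) = -⅔ (R(d) = -⅙*4 = -⅔)
I = 1373 (I = (0 + 5) + 1368 = 5 + 1368 = 1373)
h(N, r) = -10/3 (h(N, r) = -⅔*5 = -10/3)
1/(h(68, 30/(-31) - 23/(-39)) + I) = 1/(-10/3 + 1373) = 1/(4109/3) = 3/4109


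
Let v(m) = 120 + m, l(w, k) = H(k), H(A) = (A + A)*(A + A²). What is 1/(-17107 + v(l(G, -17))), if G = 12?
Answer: -1/26235 ≈ -3.8117e-5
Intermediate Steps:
H(A) = 2*A*(A + A²) (H(A) = (2*A)*(A + A²) = 2*A*(A + A²))
l(w, k) = 2*k²*(1 + k)
1/(-17107 + v(l(G, -17))) = 1/(-17107 + (120 + 2*(-17)²*(1 - 17))) = 1/(-17107 + (120 + 2*289*(-16))) = 1/(-17107 + (120 - 9248)) = 1/(-17107 - 9128) = 1/(-26235) = -1/26235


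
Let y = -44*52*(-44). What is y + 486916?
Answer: 587588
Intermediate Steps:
y = 100672 (y = -2288*(-44) = 100672)
y + 486916 = 100672 + 486916 = 587588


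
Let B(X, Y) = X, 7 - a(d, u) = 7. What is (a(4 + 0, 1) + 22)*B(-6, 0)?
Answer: -132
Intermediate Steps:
a(d, u) = 0 (a(d, u) = 7 - 1*7 = 7 - 7 = 0)
(a(4 + 0, 1) + 22)*B(-6, 0) = (0 + 22)*(-6) = 22*(-6) = -132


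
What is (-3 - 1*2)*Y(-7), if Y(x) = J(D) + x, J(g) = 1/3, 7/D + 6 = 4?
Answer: 100/3 ≈ 33.333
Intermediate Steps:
D = -7/2 (D = 7/(-6 + 4) = 7/(-2) = 7*(-½) = -7/2 ≈ -3.5000)
J(g) = ⅓
Y(x) = ⅓ + x
(-3 - 1*2)*Y(-7) = (-3 - 1*2)*(⅓ - 7) = (-3 - 2)*(-20/3) = -5*(-20/3) = 100/3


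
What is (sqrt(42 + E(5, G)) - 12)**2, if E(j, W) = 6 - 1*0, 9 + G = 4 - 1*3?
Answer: 192 - 96*sqrt(3) ≈ 25.723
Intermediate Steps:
G = -8 (G = -9 + (4 - 1*3) = -9 + (4 - 3) = -9 + 1 = -8)
E(j, W) = 6 (E(j, W) = 6 + 0 = 6)
(sqrt(42 + E(5, G)) - 12)**2 = (sqrt(42 + 6) - 12)**2 = (sqrt(48) - 12)**2 = (4*sqrt(3) - 12)**2 = (-12 + 4*sqrt(3))**2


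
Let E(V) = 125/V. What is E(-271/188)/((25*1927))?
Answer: -20/11111 ≈ -0.0018000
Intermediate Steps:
E(-271/188)/((25*1927)) = (125/((-271/188)))/((25*1927)) = (125/((-271*1/188)))/48175 = (125/(-271/188))*(1/48175) = (125*(-188/271))*(1/48175) = -23500/271*1/48175 = -20/11111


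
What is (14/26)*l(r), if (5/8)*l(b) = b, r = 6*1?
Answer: 336/65 ≈ 5.1692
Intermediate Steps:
r = 6
l(b) = 8*b/5
(14/26)*l(r) = (14/26)*((8/5)*6) = (14*(1/26))*(48/5) = (7/13)*(48/5) = 336/65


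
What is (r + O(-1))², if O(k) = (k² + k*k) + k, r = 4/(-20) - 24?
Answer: 13456/25 ≈ 538.24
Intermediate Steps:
r = -121/5 (r = 4*(-1/20) - 24 = -⅕ - 24 = -121/5 ≈ -24.200)
O(k) = k + 2*k² (O(k) = (k² + k²) + k = 2*k² + k = k + 2*k²)
(r + O(-1))² = (-121/5 - (1 + 2*(-1)))² = (-121/5 - (1 - 2))² = (-121/5 - 1*(-1))² = (-121/5 + 1)² = (-116/5)² = 13456/25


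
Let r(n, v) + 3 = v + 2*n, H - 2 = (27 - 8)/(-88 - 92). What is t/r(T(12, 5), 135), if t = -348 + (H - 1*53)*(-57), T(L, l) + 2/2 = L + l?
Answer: 153901/9840 ≈ 15.640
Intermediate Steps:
H = 341/180 (H = 2 + (27 - 8)/(-88 - 92) = 2 + 19/(-180) = 2 + 19*(-1/180) = 2 - 19/180 = 341/180 ≈ 1.8944)
T(L, l) = -1 + L + l (T(L, l) = -1 + (L + l) = -1 + L + l)
r(n, v) = -3 + v + 2*n (r(n, v) = -3 + (v + 2*n) = -3 + v + 2*n)
t = 153901/60 (t = -348 + (341/180 - 1*53)*(-57) = -348 + (341/180 - 53)*(-57) = -348 - 9199/180*(-57) = -348 + 174781/60 = 153901/60 ≈ 2565.0)
t/r(T(12, 5), 135) = 153901/(60*(-3 + 135 + 2*(-1 + 12 + 5))) = 153901/(60*(-3 + 135 + 2*16)) = 153901/(60*(-3 + 135 + 32)) = (153901/60)/164 = (153901/60)*(1/164) = 153901/9840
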